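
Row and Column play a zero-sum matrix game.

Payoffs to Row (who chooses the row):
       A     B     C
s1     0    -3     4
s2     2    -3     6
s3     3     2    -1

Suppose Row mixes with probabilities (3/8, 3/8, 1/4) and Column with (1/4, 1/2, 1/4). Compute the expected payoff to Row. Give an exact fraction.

3/8

Against (1/4, 1/2, 1/4), each row's expected payoff is s1: -1/2; s2: 1/2; s3: 3/2.
Taking the (3/8, 3/8, 1/4)-weighted average: (3/8)·(-1/2) + (3/8)·(1/2) + (1/4)·(3/2) = 3/8.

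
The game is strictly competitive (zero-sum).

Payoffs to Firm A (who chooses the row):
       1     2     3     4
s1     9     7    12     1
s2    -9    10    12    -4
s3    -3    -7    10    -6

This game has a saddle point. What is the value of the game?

1

Row minima: 1, -9, -7 → Firm A's maximin is 1.
Column maxima: 9, 10, 12, 1 → Firm B's minimax is 1.
They coincide at (s1, 4), so the value is 1.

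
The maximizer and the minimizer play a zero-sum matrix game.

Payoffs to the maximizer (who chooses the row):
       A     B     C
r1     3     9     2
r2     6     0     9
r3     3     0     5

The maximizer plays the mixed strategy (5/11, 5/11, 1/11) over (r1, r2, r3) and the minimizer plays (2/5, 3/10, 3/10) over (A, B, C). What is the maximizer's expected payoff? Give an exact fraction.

Against (2/5, 3/10, 3/10), each row's expected payoff is r1: 9/2; r2: 51/10; r3: 27/10.
Taking the (5/11, 5/11, 1/11)-weighted average: (5/11)·(9/2) + (5/11)·(51/10) + (1/11)·(27/10) = 507/110.

507/110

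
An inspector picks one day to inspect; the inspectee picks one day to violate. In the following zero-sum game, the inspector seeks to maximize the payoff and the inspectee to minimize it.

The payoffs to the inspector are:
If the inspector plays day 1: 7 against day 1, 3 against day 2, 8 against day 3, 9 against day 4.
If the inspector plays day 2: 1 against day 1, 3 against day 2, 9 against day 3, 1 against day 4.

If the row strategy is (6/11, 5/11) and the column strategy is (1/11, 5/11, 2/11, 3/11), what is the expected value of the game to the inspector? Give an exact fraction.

575/121

Against (1/11, 5/11, 2/11, 3/11), each row's expected payoff is day 1: 65/11; day 2: 37/11.
Taking the (6/11, 5/11)-weighted average: (6/11)·(65/11) + (5/11)·(37/11) = 575/121.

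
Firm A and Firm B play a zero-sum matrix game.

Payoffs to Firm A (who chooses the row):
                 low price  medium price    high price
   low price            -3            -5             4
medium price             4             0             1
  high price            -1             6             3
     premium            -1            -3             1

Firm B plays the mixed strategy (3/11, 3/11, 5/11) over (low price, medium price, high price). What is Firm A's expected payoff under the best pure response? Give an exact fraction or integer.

low price: (-3)·(3/11) + (-5)·(3/11) + (4)·(5/11) = -4/11.
medium price: (4)·(3/11) + (0)·(3/11) + (1)·(5/11) = 17/11.
high price: (-1)·(3/11) + (6)·(3/11) + (3)·(5/11) = 30/11.
premium: (-1)·(3/11) + (-3)·(3/11) + (1)·(5/11) = -7/11.
The best pure response is high price with expected payoff 30/11.

30/11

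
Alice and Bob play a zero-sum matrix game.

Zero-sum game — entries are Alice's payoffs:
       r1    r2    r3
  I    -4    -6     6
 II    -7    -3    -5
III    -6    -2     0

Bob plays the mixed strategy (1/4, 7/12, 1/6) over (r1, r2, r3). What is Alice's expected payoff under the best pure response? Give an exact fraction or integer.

-8/3

I: (-4)·(1/4) + (-6)·(7/12) + (6)·(1/6) = -7/2.
II: (-7)·(1/4) + (-3)·(7/12) + (-5)·(1/6) = -13/3.
III: (-6)·(1/4) + (-2)·(7/12) + (0)·(1/6) = -8/3.
The best pure response is III with expected payoff -8/3.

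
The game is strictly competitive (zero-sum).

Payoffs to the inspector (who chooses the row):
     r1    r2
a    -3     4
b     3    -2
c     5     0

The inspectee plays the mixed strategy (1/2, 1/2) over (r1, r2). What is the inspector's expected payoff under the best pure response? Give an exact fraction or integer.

a: (-3)·(1/2) + (4)·(1/2) = 1/2.
b: (3)·(1/2) + (-2)·(1/2) = 1/2.
c: (5)·(1/2) + (0)·(1/2) = 5/2.
The best pure response is c with expected payoff 5/2.

5/2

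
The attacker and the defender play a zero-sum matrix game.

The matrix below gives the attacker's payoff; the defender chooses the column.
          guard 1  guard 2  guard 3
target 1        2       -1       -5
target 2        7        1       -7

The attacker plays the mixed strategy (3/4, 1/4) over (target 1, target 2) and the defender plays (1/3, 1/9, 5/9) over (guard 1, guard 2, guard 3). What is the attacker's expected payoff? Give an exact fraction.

-73/36

Against (1/3, 1/9, 5/9), each row's expected payoff is target 1: -20/9; target 2: -13/9.
Taking the (3/4, 1/4)-weighted average: (3/4)·(-20/9) + (1/4)·(-13/9) = -73/36.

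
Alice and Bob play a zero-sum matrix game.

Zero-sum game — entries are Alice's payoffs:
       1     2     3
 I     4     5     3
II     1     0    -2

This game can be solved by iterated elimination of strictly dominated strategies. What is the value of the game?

3

Column 2 is strictly dominated by 3 for Bob (3<5, -2<0); eliminate 2.
Column 1 is strictly dominated by 3 for Bob (3<4, -2<1); eliminate 1.
Row II is strictly dominated by row I (3>-2); eliminate II.
Only (I, 3) remains, with payoff 3.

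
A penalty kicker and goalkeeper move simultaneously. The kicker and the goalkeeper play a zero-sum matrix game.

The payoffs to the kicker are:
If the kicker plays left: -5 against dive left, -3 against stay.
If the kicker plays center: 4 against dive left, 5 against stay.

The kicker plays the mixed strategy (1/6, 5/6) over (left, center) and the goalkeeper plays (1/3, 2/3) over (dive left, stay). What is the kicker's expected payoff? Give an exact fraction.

59/18

Against (1/3, 2/3), each row's expected payoff is left: -11/3; center: 14/3.
Taking the (1/6, 5/6)-weighted average: (1/6)·(-11/3) + (5/6)·(14/3) = 59/18.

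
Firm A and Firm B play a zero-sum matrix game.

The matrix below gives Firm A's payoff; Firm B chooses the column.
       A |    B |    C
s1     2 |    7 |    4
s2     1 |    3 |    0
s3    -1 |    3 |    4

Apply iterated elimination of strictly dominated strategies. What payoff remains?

Column B is strictly dominated by A for Firm B (2<7, 1<3, -1<3); eliminate B.
Row s2 is strictly dominated by row s1 (2>1, 4>0); eliminate s2.
Column C is strictly dominated by A for Firm B (2<4, -1<4); eliminate C.
Row s3 is strictly dominated by row s1 (2>-1); eliminate s3.
Only (s1, A) remains, with payoff 2.

2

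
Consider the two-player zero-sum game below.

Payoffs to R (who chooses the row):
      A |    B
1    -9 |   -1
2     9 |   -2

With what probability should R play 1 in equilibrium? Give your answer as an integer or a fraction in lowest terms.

Row minima are -9 and -2, so R's maximin is -2; column maxima are 9 and -1, so C's minimax is -1. These differ, so the equilibrium is in mixed strategies.
Let R play 1 with probability p. C is indifferent when −9p + 9(1−p) = −p − 2(1−p), giving p = 11/19.

11/19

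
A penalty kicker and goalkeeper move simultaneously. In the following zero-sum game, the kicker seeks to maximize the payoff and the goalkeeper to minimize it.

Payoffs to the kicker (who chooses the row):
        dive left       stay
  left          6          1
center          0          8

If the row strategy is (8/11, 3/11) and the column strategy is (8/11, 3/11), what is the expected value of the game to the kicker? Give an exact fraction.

480/121

Against (8/11, 3/11), each row's expected payoff is left: 51/11; center: 24/11.
Taking the (8/11, 3/11)-weighted average: (8/11)·(51/11) + (3/11)·(24/11) = 480/121.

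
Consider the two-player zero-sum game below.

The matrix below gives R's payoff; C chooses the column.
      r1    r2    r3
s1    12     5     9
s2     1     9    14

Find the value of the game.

103/15

Column r3 is strictly dominated by r2 for C (it gives R more in every row).
The remaining 2×2 game on (s1, s2) × (r1, r2) has no saddle point. Let R play s1 with probability p; indifference gives 12p + (1−p) = 5p + 9(1−p), so p = 8/15.
Similarly C's optimal q on r1 is 4/15, and the value is 12·(4/15) + (5)·(11/15) = 103/15.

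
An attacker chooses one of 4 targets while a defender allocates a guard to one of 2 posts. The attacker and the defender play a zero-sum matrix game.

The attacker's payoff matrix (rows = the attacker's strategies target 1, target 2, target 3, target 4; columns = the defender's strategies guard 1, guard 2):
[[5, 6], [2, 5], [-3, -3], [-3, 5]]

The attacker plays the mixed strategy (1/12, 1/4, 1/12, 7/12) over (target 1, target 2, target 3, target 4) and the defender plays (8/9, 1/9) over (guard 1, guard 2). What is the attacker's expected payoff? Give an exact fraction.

Against (8/9, 1/9), each row's expected payoff is target 1: 46/9; target 2: 7/3; target 3: -3; target 4: -19/9.
Taking the (1/12, 1/4, 1/12, 7/12)-weighted average: (1/12)·(46/9) + (1/4)·(7/3) + (1/12)·(-3) + (7/12)·(-19/9) = -17/36.

-17/36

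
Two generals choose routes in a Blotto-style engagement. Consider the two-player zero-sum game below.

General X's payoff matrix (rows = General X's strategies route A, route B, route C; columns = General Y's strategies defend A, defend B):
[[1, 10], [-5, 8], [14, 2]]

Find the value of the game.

Row route B is strictly dominated by row route A, so General X never plays it.
The remaining 2×2 game on (route A, route C) × (defend A, defend B) has no saddle point. Let General X play route A with probability p; indifference gives p + 14(1−p) = 10p + 2(1−p), so p = 4/7.
Similarly General Y's optimal q on defend A is 8/21, and the value is 1·(8/21) + (10)·(13/21) = 46/7.

46/7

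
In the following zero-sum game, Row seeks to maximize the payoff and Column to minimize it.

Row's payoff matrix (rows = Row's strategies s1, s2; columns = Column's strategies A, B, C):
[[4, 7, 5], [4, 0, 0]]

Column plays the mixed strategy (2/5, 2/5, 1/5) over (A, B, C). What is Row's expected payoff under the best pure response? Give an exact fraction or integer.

s1: (4)·(2/5) + (7)·(2/5) + (5)·(1/5) = 27/5.
s2: (4)·(2/5) + (0)·(2/5) + (0)·(1/5) = 8/5.
The best pure response is s1 with expected payoff 27/5.

27/5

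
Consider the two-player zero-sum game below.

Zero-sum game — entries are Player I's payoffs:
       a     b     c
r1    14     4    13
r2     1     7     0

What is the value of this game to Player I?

91/16

Column a is strictly dominated by c for Player II (it gives Player I more in every row).
The remaining 2×2 game on (r1, r2) × (b, c) has no saddle point. Let Player I play r1 with probability p; indifference gives 4p + 7(1−p) = 13p, so p = 7/16.
Similarly Player II's optimal q on b is 13/16, and the value is 4·(13/16) + (13)·(3/16) = 91/16.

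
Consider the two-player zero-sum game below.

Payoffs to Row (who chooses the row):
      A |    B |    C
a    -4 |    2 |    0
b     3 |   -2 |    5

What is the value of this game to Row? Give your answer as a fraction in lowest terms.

Column C is strictly dominated by A for Column (it gives Row more in every row).
The remaining 2×2 game on (a, b) × (A, B) has no saddle point. Let Row play a with probability p; indifference gives −4p + 3(1−p) = 2p − 2(1−p), so p = 5/11.
Similarly Column's optimal q on A is 4/11, and the value is -4·(4/11) + (2)·(7/11) = -2/11.

-2/11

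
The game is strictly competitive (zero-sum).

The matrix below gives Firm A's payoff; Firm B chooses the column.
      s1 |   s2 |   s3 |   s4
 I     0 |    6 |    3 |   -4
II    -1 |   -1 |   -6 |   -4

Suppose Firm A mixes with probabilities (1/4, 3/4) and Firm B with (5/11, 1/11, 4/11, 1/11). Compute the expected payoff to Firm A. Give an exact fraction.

-2

Against (5/11, 1/11, 4/11, 1/11), each row's expected payoff is I: 14/11; II: -34/11.
Taking the (1/4, 3/4)-weighted average: (1/4)·(14/11) + (3/4)·(-34/11) = -2.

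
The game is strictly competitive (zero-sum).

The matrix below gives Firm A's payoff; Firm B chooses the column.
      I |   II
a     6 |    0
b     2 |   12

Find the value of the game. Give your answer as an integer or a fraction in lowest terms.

Row minima are 0 and 2, so Firm A's maximin is 2; column maxima are 6 and 12, so Firm B's minimax is 6. These differ, so the equilibrium is in mixed strategies.
Let Firm A play a with probability p. Firm B is indifferent when 6p + 2(1−p) = 12(1−p), giving p = 5/8.
Let Firm B play I with probability q. Firm A is indifferent when 6q = 2q + 12(1−q), giving q = 3/4.
The value is 6·(3/4) + (0)·(1/4) = 9/2.

9/2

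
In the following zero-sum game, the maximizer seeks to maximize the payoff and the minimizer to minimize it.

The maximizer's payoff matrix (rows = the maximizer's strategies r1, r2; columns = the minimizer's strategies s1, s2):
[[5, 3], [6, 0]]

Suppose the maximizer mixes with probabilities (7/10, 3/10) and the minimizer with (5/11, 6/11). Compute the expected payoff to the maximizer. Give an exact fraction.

391/110

Against (5/11, 6/11), each row's expected payoff is r1: 43/11; r2: 30/11.
Taking the (7/10, 3/10)-weighted average: (7/10)·(43/11) + (3/10)·(30/11) = 391/110.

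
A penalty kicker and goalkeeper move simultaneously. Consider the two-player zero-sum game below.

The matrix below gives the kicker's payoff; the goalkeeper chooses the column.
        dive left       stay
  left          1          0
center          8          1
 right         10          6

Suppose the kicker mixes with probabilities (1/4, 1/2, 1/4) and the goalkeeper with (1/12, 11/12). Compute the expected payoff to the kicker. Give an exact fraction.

115/48

Against (1/12, 11/12), each row's expected payoff is left: 1/12; center: 19/12; right: 19/3.
Taking the (1/4, 1/2, 1/4)-weighted average: (1/4)·(1/12) + (1/2)·(19/12) + (1/4)·(19/3) = 115/48.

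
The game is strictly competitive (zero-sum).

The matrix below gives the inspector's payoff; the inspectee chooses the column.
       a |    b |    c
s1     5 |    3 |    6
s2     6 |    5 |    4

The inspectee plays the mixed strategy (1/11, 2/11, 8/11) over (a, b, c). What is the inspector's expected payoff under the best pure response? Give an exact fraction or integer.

59/11

s1: (5)·(1/11) + (3)·(2/11) + (6)·(8/11) = 59/11.
s2: (6)·(1/11) + (5)·(2/11) + (4)·(8/11) = 48/11.
The best pure response is s1 with expected payoff 59/11.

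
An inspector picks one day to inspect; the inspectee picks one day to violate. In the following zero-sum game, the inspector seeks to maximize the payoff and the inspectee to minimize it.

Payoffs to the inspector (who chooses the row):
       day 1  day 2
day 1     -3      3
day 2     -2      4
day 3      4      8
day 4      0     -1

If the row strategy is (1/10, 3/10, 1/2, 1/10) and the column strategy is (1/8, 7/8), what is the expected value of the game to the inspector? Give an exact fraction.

389/80

Against (1/8, 7/8), each row's expected payoff is day 1: 9/4; day 2: 13/4; day 3: 15/2; day 4: -7/8.
Taking the (1/10, 3/10, 1/2, 1/10)-weighted average: (1/10)·(9/4) + (3/10)·(13/4) + (1/2)·(15/2) + (1/10)·(-7/8) = 389/80.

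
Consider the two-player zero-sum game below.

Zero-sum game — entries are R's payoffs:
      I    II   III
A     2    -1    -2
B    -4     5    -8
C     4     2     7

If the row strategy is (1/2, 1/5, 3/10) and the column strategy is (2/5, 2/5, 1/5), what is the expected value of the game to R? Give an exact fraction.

9/10

Against (2/5, 2/5, 1/5), each row's expected payoff is A: 0; B: -6/5; C: 19/5.
Taking the (1/2, 1/5, 3/10)-weighted average: (1/2)·(0) + (1/5)·(-6/5) + (3/10)·(19/5) = 9/10.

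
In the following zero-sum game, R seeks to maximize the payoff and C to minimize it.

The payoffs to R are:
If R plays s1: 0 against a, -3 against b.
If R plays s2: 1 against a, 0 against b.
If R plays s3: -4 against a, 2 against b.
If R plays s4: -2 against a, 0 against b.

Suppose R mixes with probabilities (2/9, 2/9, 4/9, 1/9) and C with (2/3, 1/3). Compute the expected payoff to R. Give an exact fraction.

Against (2/3, 1/3), each row's expected payoff is s1: -1; s2: 2/3; s3: -2; s4: -4/3.
Taking the (2/9, 2/9, 4/9, 1/9)-weighted average: (2/9)·(-1) + (2/9)·(2/3) + (4/9)·(-2) + (1/9)·(-4/3) = -10/9.

-10/9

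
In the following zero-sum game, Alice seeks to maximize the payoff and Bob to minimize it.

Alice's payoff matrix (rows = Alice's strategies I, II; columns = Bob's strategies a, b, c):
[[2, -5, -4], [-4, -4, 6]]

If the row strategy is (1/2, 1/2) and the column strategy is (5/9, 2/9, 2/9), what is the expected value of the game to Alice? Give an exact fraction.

-4/3

Against (5/9, 2/9, 2/9), each row's expected payoff is I: -8/9; II: -16/9.
Taking the (1/2, 1/2)-weighted average: (1/2)·(-8/9) + (1/2)·(-16/9) = -4/3.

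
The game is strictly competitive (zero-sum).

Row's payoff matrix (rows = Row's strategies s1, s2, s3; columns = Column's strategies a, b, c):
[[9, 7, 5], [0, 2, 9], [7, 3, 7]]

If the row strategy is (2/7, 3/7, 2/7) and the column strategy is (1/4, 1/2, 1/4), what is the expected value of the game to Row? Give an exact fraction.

Against (1/4, 1/2, 1/4), each row's expected payoff is s1: 7; s2: 13/4; s3: 5.
Taking the (2/7, 3/7, 2/7)-weighted average: (2/7)·(7) + (3/7)·(13/4) + (2/7)·(5) = 135/28.

135/28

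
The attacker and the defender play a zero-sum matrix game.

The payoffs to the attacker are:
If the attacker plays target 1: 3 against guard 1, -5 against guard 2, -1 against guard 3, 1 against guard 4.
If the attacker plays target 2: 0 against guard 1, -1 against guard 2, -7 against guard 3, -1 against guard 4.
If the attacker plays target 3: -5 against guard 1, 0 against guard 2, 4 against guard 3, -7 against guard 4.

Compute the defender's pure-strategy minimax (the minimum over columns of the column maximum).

The worst case (largest entry) in each column is guard 1: 3, guard 2: 0, guard 3: 4, guard 4: 1.
The best (smallest) of these is 0.

0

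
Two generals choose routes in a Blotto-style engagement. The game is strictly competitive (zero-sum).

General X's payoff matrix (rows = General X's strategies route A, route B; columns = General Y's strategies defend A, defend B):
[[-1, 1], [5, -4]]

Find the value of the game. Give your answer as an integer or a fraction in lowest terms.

Row minima are -1 and -4, so General X's maximin is -1; column maxima are 5 and 1, so General Y's minimax is 1. These differ, so the equilibrium is in mixed strategies.
Let General X play route A with probability p. General Y is indifferent when −p + 5(1−p) = p − 4(1−p), giving p = 9/11.
Let General Y play defend A with probability q. General X is indifferent when −q + (1−q) = 5q − 4(1−q), giving q = 5/11.
The value is -1·(5/11) + (1)·(6/11) = 1/11.

1/11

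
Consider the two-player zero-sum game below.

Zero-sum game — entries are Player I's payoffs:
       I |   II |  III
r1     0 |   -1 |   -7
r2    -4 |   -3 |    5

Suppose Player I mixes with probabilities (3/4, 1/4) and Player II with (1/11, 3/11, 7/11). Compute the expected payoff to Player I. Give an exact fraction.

-67/22

Against (1/11, 3/11, 7/11), each row's expected payoff is r1: -52/11; r2: 2.
Taking the (3/4, 1/4)-weighted average: (3/4)·(-52/11) + (1/4)·(2) = -67/22.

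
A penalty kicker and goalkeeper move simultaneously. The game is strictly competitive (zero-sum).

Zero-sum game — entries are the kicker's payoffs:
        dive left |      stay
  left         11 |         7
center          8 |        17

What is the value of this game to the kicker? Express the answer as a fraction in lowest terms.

131/13

Row minima are 7 and 8, so the kicker's maximin is 8; column maxima are 11 and 17, so the goalkeeper's minimax is 11. These differ, so the equilibrium is in mixed strategies.
Let the kicker play left with probability p. The goalkeeper is indifferent when 11p + 8(1−p) = 7p + 17(1−p), giving p = 9/13.
Let the goalkeeper play dive left with probability q. The kicker is indifferent when 11q + 7(1−q) = 8q + 17(1−q), giving q = 10/13.
The value is 11·(10/13) + (7)·(3/13) = 131/13.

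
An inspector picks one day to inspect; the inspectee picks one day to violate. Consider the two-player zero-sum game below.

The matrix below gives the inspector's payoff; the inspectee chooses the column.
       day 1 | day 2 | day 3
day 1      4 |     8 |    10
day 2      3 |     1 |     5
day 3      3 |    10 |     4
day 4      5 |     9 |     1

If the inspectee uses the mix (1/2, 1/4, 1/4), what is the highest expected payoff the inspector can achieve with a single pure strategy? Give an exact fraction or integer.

13/2

day 1: (4)·(1/2) + (8)·(1/4) + (10)·(1/4) = 13/2.
day 2: (3)·(1/2) + (1)·(1/4) + (5)·(1/4) = 3.
day 3: (3)·(1/2) + (10)·(1/4) + (4)·(1/4) = 5.
day 4: (5)·(1/2) + (9)·(1/4) + (1)·(1/4) = 5.
The best pure response is day 1 with expected payoff 13/2.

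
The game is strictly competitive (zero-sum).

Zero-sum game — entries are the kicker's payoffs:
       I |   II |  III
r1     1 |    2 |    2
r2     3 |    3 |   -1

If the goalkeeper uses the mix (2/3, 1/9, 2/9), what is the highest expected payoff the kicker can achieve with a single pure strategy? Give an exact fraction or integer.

r1: (1)·(2/3) + (2)·(1/9) + (2)·(2/9) = 4/3.
r2: (3)·(2/3) + (3)·(1/9) + (-1)·(2/9) = 19/9.
The best pure response is r2 with expected payoff 19/9.

19/9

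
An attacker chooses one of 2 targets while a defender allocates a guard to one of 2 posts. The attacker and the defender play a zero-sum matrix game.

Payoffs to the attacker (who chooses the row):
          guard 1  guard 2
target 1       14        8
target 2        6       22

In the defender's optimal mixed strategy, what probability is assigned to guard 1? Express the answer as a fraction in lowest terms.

Row minima are 8 and 6, so the attacker's maximin is 8; column maxima are 14 and 22, so the defender's minimax is 14. These differ, so the equilibrium is in mixed strategies.
Let the defender play guard 1 with probability q. The attacker is indifferent when 14q + 8(1−q) = 6q + 22(1−q), giving q = 7/11.

7/11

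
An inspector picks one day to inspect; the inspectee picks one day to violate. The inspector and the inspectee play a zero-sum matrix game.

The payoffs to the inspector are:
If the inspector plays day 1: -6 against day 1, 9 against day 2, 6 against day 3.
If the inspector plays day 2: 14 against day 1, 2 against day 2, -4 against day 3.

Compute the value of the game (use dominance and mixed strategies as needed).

2

Column day 2 is strictly dominated by day 3 for the inspectee (it gives the inspector more in every row).
The remaining 2×2 game on (day 1, day 2) × (day 1, day 3) has no saddle point. Let the inspector play day 1 with probability p; indifference gives −6p + 14(1−p) = 6p − 4(1−p), so p = 3/5.
Similarly the inspectee's optimal q on day 1 is 1/3, and the value is -6·(1/3) + (6)·(2/3) = 2.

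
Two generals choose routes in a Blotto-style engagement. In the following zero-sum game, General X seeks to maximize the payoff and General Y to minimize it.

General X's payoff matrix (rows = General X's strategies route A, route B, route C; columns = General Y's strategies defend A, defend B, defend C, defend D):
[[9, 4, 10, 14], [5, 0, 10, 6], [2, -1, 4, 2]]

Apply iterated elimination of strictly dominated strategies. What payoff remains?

4

Row route C is strictly dominated by row route A (9>2, 4>-1, 10>4, 14>2); eliminate route C.
Column defend D is strictly dominated by defend A for General Y (9<14, 5<6); eliminate defend D.
Column defend A is strictly dominated by defend B for General Y (4<9, 0<5); eliminate defend A.
Column defend C is strictly dominated by defend B for General Y (4<10, 0<10); eliminate defend C.
Row route B is strictly dominated by row route A (4>0); eliminate route B.
Only (route A, defend B) remains, with payoff 4.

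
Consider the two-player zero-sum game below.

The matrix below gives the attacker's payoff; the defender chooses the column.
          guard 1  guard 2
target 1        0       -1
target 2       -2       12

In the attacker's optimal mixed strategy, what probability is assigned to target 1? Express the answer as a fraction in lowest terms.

14/15

Row minima are -1 and -2, so the attacker's maximin is -1; column maxima are 0 and 12, so the defender's minimax is 0. These differ, so the equilibrium is in mixed strategies.
Let the attacker play target 1 with probability p. The defender is indifferent when −2(1−p) = −p + 12(1−p), giving p = 14/15.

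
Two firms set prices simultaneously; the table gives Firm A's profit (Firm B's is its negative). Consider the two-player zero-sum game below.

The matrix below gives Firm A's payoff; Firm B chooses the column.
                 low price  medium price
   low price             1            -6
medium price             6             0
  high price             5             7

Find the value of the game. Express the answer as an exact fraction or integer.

21/4

Row low price is strictly dominated by row medium price, so Firm A never plays it.
The remaining 2×2 game on (medium price, high price) × (low price, medium price) has no saddle point. Let Firm A play medium price with probability p; indifference gives 6p + 5(1−p) = 7(1−p), so p = 1/4.
Similarly Firm B's optimal q on low price is 7/8, and the value is 6·(7/8) + (0)·(1/8) = 21/4.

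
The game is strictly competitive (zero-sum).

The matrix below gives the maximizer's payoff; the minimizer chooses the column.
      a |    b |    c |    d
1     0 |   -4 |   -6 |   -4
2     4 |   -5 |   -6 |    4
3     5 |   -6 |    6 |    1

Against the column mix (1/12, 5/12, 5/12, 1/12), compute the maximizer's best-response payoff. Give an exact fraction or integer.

1/2

1: (0)·(1/12) + (-4)·(5/12) + (-6)·(5/12) + (-4)·(1/12) = -9/2.
2: (4)·(1/12) + (-5)·(5/12) + (-6)·(5/12) + (4)·(1/12) = -47/12.
3: (5)·(1/12) + (-6)·(5/12) + (6)·(5/12) + (1)·(1/12) = 1/2.
The best pure response is 3 with expected payoff 1/2.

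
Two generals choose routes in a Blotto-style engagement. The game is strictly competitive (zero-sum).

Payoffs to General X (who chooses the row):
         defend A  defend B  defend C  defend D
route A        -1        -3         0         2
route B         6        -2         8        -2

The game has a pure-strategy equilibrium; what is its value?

-2

Row minima: -3, -2 → General X's maximin is -2.
Column maxima: 6, -2, 8, 2 → General Y's minimax is -2.
They coincide at (route B, defend B), so the value is -2.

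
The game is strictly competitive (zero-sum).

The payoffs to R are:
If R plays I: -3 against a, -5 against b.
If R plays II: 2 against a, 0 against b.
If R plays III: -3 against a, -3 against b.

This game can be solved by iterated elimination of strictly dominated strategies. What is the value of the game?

0

Row I is strictly dominated by row II (2>-3, 0>-5); eliminate I.
Row III is strictly dominated by row II (2>-3, 0>-3); eliminate III.
Column a is strictly dominated by b for C (0<2); eliminate a.
Only (II, b) remains, with payoff 0.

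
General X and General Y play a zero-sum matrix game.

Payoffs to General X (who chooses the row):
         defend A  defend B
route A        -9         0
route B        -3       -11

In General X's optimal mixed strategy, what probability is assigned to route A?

Row minima are -9 and -11, so General X's maximin is -9; column maxima are -3 and 0, so General Y's minimax is -3. These differ, so the equilibrium is in mixed strategies.
Let General X play route A with probability p. General Y is indifferent when −9p − 3(1−p) = −11(1−p), giving p = 8/17.

8/17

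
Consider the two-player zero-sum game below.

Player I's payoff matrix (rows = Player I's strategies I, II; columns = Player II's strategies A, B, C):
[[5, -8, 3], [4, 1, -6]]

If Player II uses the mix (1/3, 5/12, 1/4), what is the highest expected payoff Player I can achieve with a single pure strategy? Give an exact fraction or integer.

1/4

I: (5)·(1/3) + (-8)·(5/12) + (3)·(1/4) = -11/12.
II: (4)·(1/3) + (1)·(5/12) + (-6)·(1/4) = 1/4.
The best pure response is II with expected payoff 1/4.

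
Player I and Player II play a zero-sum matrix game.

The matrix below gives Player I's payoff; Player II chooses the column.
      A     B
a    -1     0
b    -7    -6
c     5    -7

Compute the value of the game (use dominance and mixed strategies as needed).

-7/13

Row b is strictly dominated by row a, so Player I never plays it.
The remaining 2×2 game on (a, c) × (A, B) has no saddle point. Let Player I play a with probability p; indifference gives −p + 5(1−p) = −7(1−p), so p = 12/13.
Similarly Player II's optimal q on A is 7/13, and the value is -1·(7/13) + (0)·(6/13) = -7/13.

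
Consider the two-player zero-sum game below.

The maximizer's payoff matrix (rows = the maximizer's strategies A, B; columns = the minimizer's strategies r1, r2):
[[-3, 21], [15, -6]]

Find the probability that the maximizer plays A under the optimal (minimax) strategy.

Row minima are -3 and -6, so the maximizer's maximin is -3; column maxima are 15 and 21, so the minimizer's minimax is 15. These differ, so the equilibrium is in mixed strategies.
Let the maximizer play A with probability p. The minimizer is indifferent when −3p + 15(1−p) = 21p − 6(1−p), giving p = 7/15.

7/15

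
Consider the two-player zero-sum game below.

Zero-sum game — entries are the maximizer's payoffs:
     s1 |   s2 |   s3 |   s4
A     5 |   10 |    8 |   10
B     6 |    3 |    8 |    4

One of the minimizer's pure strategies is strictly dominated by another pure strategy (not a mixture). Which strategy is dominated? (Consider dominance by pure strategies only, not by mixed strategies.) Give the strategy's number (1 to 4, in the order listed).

The minimizer prefers columns that give the maximizer less. Compare s3 with s1: 5 < 8, 6 < 8.
So s1 strictly dominates s3 for the minimizer; s3 is strictly dominated.

3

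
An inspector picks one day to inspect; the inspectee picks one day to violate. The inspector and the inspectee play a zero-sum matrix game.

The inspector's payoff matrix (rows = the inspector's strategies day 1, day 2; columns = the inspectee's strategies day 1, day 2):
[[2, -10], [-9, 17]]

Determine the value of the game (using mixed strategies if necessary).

Row minima are -10 and -9, so the inspector's maximin is -9; column maxima are 2 and 17, so the inspectee's minimax is 2. These differ, so the equilibrium is in mixed strategies.
Let the inspector play day 1 with probability p. The inspectee is indifferent when 2p − 9(1−p) = −10p + 17(1−p), giving p = 13/19.
Let the inspectee play day 1 with probability q. The inspector is indifferent when 2q − 10(1−q) = −9q + 17(1−q), giving q = 27/38.
The value is 2·(27/38) + (-10)·(11/38) = -28/19.

-28/19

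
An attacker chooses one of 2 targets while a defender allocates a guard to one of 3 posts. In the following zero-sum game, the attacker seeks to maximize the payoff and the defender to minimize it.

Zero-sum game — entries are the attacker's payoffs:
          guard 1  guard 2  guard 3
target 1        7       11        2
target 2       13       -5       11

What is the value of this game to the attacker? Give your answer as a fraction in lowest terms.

131/25

Column guard 1 is strictly dominated by guard 3 for the defender (it gives the attacker more in every row).
The remaining 2×2 game on (target 1, target 2) × (guard 2, guard 3) has no saddle point. Let the attacker play target 1 with probability p; indifference gives 11p − 5(1−p) = 2p + 11(1−p), so p = 16/25.
Similarly the defender's optimal q on guard 2 is 9/25, and the value is 11·(9/25) + (2)·(16/25) = 131/25.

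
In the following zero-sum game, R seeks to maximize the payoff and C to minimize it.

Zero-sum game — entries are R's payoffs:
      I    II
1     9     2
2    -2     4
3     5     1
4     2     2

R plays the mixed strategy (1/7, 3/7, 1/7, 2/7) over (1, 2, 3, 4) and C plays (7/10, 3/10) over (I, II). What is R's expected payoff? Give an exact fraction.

Against (7/10, 3/10), each row's expected payoff is 1: 69/10; 2: -1/5; 3: 19/5; 4: 2.
Taking the (1/7, 3/7, 1/7, 2/7)-weighted average: (1/7)·(69/10) + (3/7)·(-1/5) + (1/7)·(19/5) + (2/7)·(2) = 141/70.

141/70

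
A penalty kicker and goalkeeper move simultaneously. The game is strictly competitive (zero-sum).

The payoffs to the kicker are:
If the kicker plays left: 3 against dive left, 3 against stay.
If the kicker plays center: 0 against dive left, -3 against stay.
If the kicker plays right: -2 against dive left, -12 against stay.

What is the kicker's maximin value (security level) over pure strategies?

The worst-case payoff for each row is left: 3, center: -3, right: -12.
The best of these is 3.

3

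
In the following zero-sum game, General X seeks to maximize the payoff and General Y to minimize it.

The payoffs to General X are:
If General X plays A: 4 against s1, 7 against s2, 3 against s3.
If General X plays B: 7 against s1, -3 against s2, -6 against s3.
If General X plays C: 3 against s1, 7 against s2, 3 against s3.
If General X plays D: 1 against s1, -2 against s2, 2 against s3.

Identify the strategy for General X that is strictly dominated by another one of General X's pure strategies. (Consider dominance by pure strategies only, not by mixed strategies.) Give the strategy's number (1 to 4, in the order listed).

4

Compare D with A: 4 > 1, 7 > -2, 3 > 2.
So A strictly dominates D for General X; D is strictly dominated.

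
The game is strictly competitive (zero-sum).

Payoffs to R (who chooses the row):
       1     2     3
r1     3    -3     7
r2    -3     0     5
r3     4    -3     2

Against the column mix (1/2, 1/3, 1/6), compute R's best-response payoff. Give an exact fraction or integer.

5/3

r1: (3)·(1/2) + (-3)·(1/3) + (7)·(1/6) = 5/3.
r2: (-3)·(1/2) + (0)·(1/3) + (5)·(1/6) = -2/3.
r3: (4)·(1/2) + (-3)·(1/3) + (2)·(1/6) = 4/3.
The best pure response is r1 with expected payoff 5/3.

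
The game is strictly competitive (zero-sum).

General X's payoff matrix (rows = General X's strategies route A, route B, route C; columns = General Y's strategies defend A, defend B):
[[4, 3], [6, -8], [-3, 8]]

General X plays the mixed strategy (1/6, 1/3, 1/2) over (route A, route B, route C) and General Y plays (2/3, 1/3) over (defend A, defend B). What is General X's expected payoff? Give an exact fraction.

25/18

Against (2/3, 1/3), each row's expected payoff is route A: 11/3; route B: 4/3; route C: 2/3.
Taking the (1/6, 1/3, 1/2)-weighted average: (1/6)·(11/3) + (1/3)·(4/3) + (1/2)·(2/3) = 25/18.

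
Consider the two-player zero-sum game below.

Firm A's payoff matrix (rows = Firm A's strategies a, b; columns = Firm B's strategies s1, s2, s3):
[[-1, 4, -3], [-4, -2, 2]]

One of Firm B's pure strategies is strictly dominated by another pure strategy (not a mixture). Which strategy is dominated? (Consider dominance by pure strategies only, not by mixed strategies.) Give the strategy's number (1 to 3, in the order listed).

2

Firm B prefers columns that give Firm A less. Compare s2 with s1: -1 < 4, -4 < -2.
So s1 strictly dominates s2 for Firm B; s2 is strictly dominated.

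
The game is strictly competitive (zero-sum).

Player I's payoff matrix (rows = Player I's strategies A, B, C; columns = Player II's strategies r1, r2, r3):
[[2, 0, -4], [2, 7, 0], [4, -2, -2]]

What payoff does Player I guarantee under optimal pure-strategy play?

Row minima: -4, 0, -2 → Player I's maximin is 0.
Column maxima: 4, 7, 0 → Player II's minimax is 0.
They coincide at (B, r3), so the value is 0.

0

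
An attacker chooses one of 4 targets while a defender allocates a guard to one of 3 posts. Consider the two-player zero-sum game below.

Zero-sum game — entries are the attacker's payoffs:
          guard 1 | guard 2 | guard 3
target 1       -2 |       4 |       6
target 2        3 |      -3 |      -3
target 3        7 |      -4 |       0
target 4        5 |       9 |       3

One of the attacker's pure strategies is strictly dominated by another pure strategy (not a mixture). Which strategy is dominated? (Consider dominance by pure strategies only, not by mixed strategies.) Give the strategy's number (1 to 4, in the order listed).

2

Compare target 2 with target 4: 5 > 3, 9 > -3, 3 > -3.
So target 4 strictly dominates target 2 for the attacker; target 2 is strictly dominated.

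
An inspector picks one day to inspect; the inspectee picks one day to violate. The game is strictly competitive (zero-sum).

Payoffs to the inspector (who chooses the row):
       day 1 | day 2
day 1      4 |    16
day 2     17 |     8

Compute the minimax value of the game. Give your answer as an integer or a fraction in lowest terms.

80/7

Row minima are 4 and 8, so the inspector's maximin is 8; column maxima are 17 and 16, so the inspectee's minimax is 16. These differ, so the equilibrium is in mixed strategies.
Let the inspector play day 1 with probability p. The inspectee is indifferent when 4p + 17(1−p) = 16p + 8(1−p), giving p = 3/7.
Let the inspectee play day 1 with probability q. The inspector is indifferent when 4q + 16(1−q) = 17q + 8(1−q), giving q = 8/21.
The value is 4·(8/21) + (16)·(13/21) = 80/7.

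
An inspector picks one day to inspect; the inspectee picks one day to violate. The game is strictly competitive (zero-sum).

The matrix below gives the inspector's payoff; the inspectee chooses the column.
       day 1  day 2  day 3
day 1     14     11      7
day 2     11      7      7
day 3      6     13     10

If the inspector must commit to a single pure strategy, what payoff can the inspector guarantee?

The worst-case payoff for each row is day 1: 7, day 2: 7, day 3: 6.
The best of these is 7.

7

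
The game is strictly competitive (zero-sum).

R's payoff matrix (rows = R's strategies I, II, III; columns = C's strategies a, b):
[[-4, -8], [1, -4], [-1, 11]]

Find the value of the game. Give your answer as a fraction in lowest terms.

7/17

Row I is strictly dominated by row II, so R never plays it.
The remaining 2×2 game on (II, III) × (a, b) has no saddle point. Let R play II with probability p; indifference gives p − (1−p) = −4p + 11(1−p), so p = 12/17.
Similarly C's optimal q on a is 15/17, and the value is 1·(15/17) + (-4)·(2/17) = 7/17.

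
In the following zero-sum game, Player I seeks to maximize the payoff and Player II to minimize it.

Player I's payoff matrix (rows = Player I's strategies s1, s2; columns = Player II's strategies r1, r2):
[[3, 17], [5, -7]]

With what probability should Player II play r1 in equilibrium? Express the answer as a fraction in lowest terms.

12/13

Row minima are 3 and -7, so Player I's maximin is 3; column maxima are 5 and 17, so Player II's minimax is 5. These differ, so the equilibrium is in mixed strategies.
Let Player II play r1 with probability q. Player I is indifferent when 3q + 17(1−q) = 5q − 7(1−q), giving q = 12/13.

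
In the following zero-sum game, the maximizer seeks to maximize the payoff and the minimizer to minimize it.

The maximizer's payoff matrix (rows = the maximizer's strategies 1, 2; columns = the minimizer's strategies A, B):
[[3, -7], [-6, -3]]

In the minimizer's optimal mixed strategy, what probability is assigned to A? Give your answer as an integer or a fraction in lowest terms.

Row minima are -7 and -6, so the maximizer's maximin is -6; column maxima are 3 and -3, so the minimizer's minimax is -3. These differ, so the equilibrium is in mixed strategies.
Let the minimizer play A with probability q. The maximizer is indifferent when 3q − 7(1−q) = −6q − 3(1−q), giving q = 4/13.

4/13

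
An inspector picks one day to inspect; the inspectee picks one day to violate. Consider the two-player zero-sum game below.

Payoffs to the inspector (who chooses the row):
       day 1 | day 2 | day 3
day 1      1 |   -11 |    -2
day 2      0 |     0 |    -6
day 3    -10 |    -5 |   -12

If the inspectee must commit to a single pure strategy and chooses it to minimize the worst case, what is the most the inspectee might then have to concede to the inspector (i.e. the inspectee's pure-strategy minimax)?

The worst case (largest entry) in each column is day 1: 1, day 2: 0, day 3: -2.
The best (smallest) of these is -2.

-2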